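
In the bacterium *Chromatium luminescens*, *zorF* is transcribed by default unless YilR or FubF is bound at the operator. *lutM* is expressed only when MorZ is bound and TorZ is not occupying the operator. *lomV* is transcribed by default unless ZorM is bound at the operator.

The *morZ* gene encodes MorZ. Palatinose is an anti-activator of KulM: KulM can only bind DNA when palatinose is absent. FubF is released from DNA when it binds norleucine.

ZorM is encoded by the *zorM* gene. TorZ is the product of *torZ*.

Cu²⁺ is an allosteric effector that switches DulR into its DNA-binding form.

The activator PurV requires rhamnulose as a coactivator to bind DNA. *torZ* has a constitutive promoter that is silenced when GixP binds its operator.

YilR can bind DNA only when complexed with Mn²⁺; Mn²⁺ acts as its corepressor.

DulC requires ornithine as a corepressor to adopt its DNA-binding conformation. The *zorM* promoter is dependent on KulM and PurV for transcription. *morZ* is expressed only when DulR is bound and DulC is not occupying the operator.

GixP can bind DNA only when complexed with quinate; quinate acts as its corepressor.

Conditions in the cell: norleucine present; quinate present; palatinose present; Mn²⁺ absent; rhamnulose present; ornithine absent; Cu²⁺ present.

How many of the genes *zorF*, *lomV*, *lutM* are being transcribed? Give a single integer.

Mn²⁺ is absent, so YilR is inactive.
Norleucine is present, so FubF is inactive.
With no repressor bound, *zorF* is transcribed.
→ *zorF* is ON.
Palatinose is present, so KulM is inactive.
Rhamnulose is present, so PurV is active.
Required activator KulM is absent, so *zorM* is not transcribed.
So ZorM is not produced.
With no repressor bound, *lomV* is transcribed.
→ *lomV* is ON.
Quinate is present, so GixP is active.
With repressor GixP bound, *torZ* is not transcribed.
So TorZ is not produced.
Ornithine is absent, so DulC is inactive.
Cu²⁺ is present, so DulR is active.
No repressor is bound and DulR is active, so *morZ* is transcribed.
So MorZ is produced and active.
No repressor is bound and MorZ is active, so *lutM* is transcribed.
→ *lutM* is ON.
3 of the 3 genes are transcribed.

3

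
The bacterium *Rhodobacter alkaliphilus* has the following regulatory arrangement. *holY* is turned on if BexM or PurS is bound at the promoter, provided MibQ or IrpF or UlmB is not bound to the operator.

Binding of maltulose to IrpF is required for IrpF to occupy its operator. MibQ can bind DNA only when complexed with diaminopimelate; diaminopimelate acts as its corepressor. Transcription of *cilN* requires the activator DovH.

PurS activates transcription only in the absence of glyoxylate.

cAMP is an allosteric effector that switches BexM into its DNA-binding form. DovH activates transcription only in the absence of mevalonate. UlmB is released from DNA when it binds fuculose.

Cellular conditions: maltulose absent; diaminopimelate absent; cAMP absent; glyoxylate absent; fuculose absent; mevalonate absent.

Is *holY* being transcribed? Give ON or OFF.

OFF

Diaminopimelate is absent, so MibQ is inactive.
cAMP is absent, so BexM is inactive.
Maltulose is absent, so IrpF is inactive.
Fuculose is absent, so UlmB is active.
Glyoxylate is absent, so PurS is active.
With repressor UlmB bound, *holY* is not transcribed.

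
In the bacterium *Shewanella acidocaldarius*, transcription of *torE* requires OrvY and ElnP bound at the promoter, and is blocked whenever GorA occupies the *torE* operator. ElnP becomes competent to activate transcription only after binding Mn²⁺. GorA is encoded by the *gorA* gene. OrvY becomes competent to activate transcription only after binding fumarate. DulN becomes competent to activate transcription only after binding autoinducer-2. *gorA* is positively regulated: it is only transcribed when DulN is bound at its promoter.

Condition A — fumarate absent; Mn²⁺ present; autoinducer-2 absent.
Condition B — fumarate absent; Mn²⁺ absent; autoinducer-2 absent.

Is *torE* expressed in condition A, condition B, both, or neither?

neither

Condition A:
Fumarate is absent, so OrvY is inactive.
Mn²⁺ is present, so ElnP is active.
Autoinducer-2 is absent, so DulN is inactive.
Required activator DulN is absent, so *gorA* is not transcribed.
So GorA is not produced.
Required activator OrvY is absent, so *torE* is not transcribed.
→ *torE* is OFF in A.
Condition B:
Fumarate is absent, so OrvY is inactive.
Mn²⁺ is absent, so ElnP is inactive.
Autoinducer-2 is absent, so DulN is inactive.
Required activator DulN is absent, so *gorA* is not transcribed.
So GorA is not produced.
Required activator OrvY is absent, so *torE* is not transcribed.
→ *torE* is OFF in B.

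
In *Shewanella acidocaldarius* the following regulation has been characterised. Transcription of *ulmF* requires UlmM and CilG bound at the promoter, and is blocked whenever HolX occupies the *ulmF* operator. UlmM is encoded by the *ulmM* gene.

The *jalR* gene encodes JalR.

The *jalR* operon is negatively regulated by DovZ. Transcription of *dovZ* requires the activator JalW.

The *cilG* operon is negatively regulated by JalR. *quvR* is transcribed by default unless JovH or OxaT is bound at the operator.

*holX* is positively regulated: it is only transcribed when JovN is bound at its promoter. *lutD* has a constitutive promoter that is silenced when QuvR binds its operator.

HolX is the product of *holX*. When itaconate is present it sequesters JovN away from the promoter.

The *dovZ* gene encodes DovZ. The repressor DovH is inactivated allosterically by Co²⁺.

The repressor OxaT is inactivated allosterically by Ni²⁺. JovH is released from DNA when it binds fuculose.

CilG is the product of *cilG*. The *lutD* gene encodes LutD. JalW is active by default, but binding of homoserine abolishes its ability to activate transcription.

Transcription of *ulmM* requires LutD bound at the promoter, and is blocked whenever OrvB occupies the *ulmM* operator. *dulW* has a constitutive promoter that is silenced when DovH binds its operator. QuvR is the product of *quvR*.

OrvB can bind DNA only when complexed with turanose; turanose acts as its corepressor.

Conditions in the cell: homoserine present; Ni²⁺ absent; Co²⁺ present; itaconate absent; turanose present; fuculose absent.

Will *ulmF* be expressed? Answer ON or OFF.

Fuculose is absent, so JovH is active.
Ni²⁺ is absent, so OxaT is active.
With repressor JovH bound, *quvR* is not transcribed.
So QuvR is not produced.
With no repressor bound, *lutD* is transcribed.
So LutD is produced and active.
Turanose is present, so OrvB is active.
With repressor OrvB bound, *ulmM* is not transcribed.
So UlmM is not produced.
Homoserine is present, so JalW is inactive.
Required activator JalW is absent, so *dovZ* is not transcribed.
So DovZ is not produced.
With no repressor bound, *jalR* is transcribed.
So JalR is produced and active.
With repressor JalR bound, *cilG* is not transcribed.
So CilG is not produced.
Itaconate is absent, so JovN is active.
No repressor is bound and JovN is active, so *holX* is transcribed.
So HolX is produced and active.
With repressor HolX bound, *ulmF* is not transcribed.

OFF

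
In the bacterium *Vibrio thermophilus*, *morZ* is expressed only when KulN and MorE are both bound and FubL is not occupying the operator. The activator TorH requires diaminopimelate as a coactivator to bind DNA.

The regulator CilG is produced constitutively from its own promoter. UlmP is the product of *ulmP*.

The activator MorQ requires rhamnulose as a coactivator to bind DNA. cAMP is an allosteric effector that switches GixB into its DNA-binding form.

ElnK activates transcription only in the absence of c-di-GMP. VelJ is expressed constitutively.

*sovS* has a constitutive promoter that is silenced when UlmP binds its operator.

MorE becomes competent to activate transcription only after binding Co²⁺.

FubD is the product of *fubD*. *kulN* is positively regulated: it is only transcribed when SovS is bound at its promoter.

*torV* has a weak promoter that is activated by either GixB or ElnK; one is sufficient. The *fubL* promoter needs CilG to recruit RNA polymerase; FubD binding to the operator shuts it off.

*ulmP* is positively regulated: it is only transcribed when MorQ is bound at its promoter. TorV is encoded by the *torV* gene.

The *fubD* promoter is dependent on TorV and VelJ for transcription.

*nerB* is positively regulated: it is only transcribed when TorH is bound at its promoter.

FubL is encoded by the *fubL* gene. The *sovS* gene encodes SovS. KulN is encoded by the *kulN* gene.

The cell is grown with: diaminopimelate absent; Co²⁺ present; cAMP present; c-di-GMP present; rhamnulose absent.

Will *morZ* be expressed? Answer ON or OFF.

cAMP is present, so GixB is active.
c-di-GMP is present, so ElnK is inactive.
Activator GixB is present, so *torV* is transcribed.
So TorV is produced and active.
VelJ is produced constitutively and is active.
No repressor is bound and TorV and VelJ are active, so *fubD* is transcribed.
So FubD is produced and active.
CilG is produced constitutively and is active.
With repressor FubD bound, *fubL* is not transcribed.
So FubL is not produced.
Rhamnulose is absent, so MorQ is inactive.
Required activator MorQ is absent, so *ulmP* is not transcribed.
So UlmP is not produced.
With no repressor bound, *sovS* is transcribed.
So SovS is produced and active.
No repressor is bound and SovS is active, so *kulN* is transcribed.
So KulN is produced and active.
Co²⁺ is present, so MorE is active.
No repressor is bound and KulN and MorE are active, so *morZ* is transcribed.

ON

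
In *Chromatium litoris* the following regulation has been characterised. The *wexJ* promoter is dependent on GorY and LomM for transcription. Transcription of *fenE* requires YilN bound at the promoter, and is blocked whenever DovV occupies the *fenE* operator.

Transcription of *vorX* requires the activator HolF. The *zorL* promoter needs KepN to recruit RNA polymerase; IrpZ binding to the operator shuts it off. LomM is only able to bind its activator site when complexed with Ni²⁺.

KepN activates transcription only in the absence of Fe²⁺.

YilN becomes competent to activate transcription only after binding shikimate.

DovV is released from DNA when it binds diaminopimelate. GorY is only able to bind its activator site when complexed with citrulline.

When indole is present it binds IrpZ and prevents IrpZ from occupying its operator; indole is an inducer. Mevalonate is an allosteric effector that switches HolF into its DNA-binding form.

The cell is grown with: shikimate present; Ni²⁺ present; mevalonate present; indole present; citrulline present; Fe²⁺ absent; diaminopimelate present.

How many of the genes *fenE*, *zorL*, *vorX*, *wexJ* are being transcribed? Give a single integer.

Diaminopimelate is present, so DovV is inactive.
Shikimate is present, so YilN is active.
No repressor is bound and YilN is active, so *fenE* is transcribed.
→ *fenE* is ON.
Fe²⁺ is absent, so KepN is active.
Indole is present, so IrpZ is inactive.
No repressor is bound and KepN is active, so *zorL* is transcribed.
→ *zorL* is ON.
Mevalonate is present, so HolF is active.
No repressor is bound and HolF is active, so *vorX* is transcribed.
→ *vorX* is ON.
Citrulline is present, so GorY is active.
Ni²⁺ is present, so LomM is active.
No repressor is bound and GorY and LomM are active, so *wexJ* is transcribed.
→ *wexJ* is ON.
4 of the 4 genes are transcribed.

4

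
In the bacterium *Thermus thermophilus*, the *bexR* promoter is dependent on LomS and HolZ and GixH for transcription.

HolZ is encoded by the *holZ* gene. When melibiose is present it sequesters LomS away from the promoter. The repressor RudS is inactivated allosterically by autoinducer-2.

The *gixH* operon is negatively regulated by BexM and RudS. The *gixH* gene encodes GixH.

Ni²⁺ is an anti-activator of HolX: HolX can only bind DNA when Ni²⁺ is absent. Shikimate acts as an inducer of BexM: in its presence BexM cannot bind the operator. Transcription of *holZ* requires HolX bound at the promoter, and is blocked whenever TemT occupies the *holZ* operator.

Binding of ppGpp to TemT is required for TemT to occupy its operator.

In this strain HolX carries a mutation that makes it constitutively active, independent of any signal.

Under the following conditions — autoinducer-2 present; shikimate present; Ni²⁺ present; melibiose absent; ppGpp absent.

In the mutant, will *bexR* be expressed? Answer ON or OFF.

ON

Melibiose is absent, so LomS is active.
HolX is constitutively active in this strain.
ppGpp is absent, so TemT is inactive.
No repressor is bound and HolX is active, so *holZ* is transcribed.
So HolZ is produced and active.
Shikimate is present, so BexM is inactive.
Autoinducer-2 is present, so RudS is inactive.
With no repressor bound, *gixH* is transcribed.
So GixH is produced and active.
No repressor is bound and LomS and HolZ and GixH are active, so *bexR* is transcribed.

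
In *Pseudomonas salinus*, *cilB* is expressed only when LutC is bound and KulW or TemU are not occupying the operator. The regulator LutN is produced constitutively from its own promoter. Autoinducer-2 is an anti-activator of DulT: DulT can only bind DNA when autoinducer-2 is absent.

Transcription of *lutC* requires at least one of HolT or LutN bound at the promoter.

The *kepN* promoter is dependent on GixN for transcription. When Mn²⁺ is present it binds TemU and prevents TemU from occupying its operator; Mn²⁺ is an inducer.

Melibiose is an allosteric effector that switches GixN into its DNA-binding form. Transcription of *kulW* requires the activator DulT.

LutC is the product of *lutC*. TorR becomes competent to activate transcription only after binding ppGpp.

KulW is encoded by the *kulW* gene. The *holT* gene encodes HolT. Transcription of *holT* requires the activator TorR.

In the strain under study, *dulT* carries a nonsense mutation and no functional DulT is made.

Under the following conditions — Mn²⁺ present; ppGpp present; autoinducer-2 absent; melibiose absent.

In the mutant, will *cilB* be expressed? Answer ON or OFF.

DulT is non-functional in this strain, so it has no effect.
Required activator DulT is absent, so *kulW* is not transcribed.
So KulW is not produced.
Mn²⁺ is present, so TemU is inactive.
ppGpp is present, so TorR is active.
No repressor is bound and TorR is active, so *holT* is transcribed.
So HolT is produced and active.
LutN is produced constitutively and is active.
Activator HolT is present, so *lutC* is transcribed.
So LutC is produced and active.
No repressor is bound and LutC is active, so *cilB* is transcribed.

ON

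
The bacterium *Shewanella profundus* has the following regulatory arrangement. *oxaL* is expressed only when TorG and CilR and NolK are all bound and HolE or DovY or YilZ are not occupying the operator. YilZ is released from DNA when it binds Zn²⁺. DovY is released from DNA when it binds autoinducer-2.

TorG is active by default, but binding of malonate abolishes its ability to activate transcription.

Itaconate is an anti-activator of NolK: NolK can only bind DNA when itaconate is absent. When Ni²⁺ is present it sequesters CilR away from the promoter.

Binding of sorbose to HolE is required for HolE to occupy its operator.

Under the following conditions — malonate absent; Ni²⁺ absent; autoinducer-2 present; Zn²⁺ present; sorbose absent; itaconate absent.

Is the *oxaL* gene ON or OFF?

ON

Malonate is absent, so TorG is active.
Ni²⁺ is absent, so CilR is active.
Sorbose is absent, so HolE is inactive.
Itaconate is absent, so NolK is active.
Autoinducer-2 is present, so DovY is inactive.
Zn²⁺ is present, so YilZ is inactive.
No repressor is bound and TorG and CilR and NolK are active, so *oxaL* is transcribed.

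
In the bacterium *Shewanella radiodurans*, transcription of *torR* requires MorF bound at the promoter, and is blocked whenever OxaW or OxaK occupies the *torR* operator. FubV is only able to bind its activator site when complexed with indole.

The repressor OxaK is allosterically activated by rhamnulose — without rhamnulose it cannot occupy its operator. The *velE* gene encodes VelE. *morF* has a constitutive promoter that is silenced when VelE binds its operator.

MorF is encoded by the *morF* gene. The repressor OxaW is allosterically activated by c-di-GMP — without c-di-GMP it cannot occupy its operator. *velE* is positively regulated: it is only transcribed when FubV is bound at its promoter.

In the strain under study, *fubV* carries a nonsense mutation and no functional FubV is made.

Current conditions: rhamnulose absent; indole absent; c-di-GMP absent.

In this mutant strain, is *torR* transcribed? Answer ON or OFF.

FubV is non-functional in this strain, so it has no effect.
Required activator FubV is absent, so *velE* is not transcribed.
So VelE is not produced.
With no repressor bound, *morF* is transcribed.
So MorF is produced and active.
c-di-GMP is absent, so OxaW is inactive.
Rhamnulose is absent, so OxaK is inactive.
No repressor is bound and MorF is active, so *torR* is transcribed.

ON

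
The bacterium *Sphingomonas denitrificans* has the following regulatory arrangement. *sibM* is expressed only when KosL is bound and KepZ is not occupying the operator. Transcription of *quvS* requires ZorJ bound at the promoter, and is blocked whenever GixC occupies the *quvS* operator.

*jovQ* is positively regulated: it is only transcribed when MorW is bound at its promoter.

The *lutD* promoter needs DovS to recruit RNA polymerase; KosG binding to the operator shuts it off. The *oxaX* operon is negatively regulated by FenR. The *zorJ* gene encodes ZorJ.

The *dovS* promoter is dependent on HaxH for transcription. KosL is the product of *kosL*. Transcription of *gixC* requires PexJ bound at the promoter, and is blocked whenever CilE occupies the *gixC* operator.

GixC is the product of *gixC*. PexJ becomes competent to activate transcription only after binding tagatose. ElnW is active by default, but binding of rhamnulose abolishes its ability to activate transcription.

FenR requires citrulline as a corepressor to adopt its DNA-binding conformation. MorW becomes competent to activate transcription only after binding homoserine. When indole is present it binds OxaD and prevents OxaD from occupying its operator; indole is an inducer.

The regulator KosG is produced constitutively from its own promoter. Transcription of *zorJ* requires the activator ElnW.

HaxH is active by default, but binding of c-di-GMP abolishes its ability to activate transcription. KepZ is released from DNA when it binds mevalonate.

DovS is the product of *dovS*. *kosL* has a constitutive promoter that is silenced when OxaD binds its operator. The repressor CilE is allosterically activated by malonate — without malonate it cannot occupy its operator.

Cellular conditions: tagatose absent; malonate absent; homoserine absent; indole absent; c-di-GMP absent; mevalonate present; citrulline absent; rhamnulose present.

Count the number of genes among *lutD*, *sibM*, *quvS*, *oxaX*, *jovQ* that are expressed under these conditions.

1

KosG is produced constitutively and is active.
c-di-GMP is absent, so HaxH is active.
No repressor is bound and HaxH is active, so *dovS* is transcribed.
So DovS is produced and active.
With repressor KosG bound, *lutD* is not transcribed.
→ *lutD* is OFF.
Mevalonate is present, so KepZ is inactive.
Indole is absent, so OxaD is active.
With repressor OxaD bound, *kosL* is not transcribed.
So KosL is not produced.
Required activator KosL is absent, so *sibM* is not transcribed.
→ *sibM* is OFF.
Rhamnulose is present, so ElnW is inactive.
Required activator ElnW is absent, so *zorJ* is not transcribed.
So ZorJ is not produced.
Malonate is absent, so CilE is inactive.
Tagatose is absent, so PexJ is inactive.
Required activator PexJ is absent, so *gixC* is not transcribed.
So GixC is not produced.
Required activator ZorJ is absent, so *quvS* is not transcribed.
→ *quvS* is OFF.
Citrulline is absent, so FenR is inactive.
With no repressor bound, *oxaX* is transcribed.
→ *oxaX* is ON.
Homoserine is absent, so MorW is inactive.
Required activator MorW is absent, so *jovQ* is not transcribed.
→ *jovQ* is OFF.
1 of the 5 genes is transcribed.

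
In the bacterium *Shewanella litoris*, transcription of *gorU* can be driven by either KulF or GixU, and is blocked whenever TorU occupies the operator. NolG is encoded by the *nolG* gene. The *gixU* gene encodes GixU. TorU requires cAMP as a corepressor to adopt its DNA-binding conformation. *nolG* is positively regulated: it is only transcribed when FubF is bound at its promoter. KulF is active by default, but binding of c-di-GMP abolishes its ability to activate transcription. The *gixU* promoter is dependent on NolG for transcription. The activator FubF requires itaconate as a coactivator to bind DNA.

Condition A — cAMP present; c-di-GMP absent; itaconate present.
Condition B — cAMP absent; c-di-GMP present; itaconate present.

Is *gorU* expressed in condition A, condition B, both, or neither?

B only

Condition A:
cAMP is present, so TorU is active.
c-di-GMP is absent, so KulF is active.
Itaconate is present, so FubF is active.
No repressor is bound and FubF is active, so *nolG* is transcribed.
So NolG is produced and active.
No repressor is bound and NolG is active, so *gixU* is transcribed.
So GixU is produced and active.
With repressor TorU bound, *gorU* is not transcribed.
→ *gorU* is OFF in A.
Condition B:
cAMP is absent, so TorU is inactive.
c-di-GMP is present, so KulF is inactive.
Itaconate is present, so FubF is active.
No repressor is bound and FubF is active, so *nolG* is transcribed.
So NolG is produced and active.
No repressor is bound and NolG is active, so *gixU* is transcribed.
So GixU is produced and active.
Activator GixU is present, so *gorU* is transcribed.
→ *gorU* is ON in B.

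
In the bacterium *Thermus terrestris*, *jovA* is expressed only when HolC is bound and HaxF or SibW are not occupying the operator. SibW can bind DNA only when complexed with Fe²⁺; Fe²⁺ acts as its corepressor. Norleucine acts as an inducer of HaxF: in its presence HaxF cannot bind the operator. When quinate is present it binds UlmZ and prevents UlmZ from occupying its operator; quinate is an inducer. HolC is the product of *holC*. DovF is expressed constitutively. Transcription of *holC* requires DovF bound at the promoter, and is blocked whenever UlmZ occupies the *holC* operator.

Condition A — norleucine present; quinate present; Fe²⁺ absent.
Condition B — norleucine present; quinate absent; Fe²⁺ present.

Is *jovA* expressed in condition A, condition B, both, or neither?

A only

Condition A:
Norleucine is present, so HaxF is inactive.
DovF is produced constitutively and is active.
Quinate is present, so UlmZ is inactive.
No repressor is bound and DovF is active, so *holC* is transcribed.
So HolC is produced and active.
Fe²⁺ is absent, so SibW is inactive.
No repressor is bound and HolC is active, so *jovA* is transcribed.
→ *jovA* is ON in A.
Condition B:
Norleucine is present, so HaxF is inactive.
DovF is produced constitutively and is active.
Quinate is absent, so UlmZ is active.
With repressor UlmZ bound, *holC* is not transcribed.
So HolC is not produced.
Fe²⁺ is present, so SibW is active.
With repressor SibW bound, *jovA* is not transcribed.
→ *jovA* is OFF in B.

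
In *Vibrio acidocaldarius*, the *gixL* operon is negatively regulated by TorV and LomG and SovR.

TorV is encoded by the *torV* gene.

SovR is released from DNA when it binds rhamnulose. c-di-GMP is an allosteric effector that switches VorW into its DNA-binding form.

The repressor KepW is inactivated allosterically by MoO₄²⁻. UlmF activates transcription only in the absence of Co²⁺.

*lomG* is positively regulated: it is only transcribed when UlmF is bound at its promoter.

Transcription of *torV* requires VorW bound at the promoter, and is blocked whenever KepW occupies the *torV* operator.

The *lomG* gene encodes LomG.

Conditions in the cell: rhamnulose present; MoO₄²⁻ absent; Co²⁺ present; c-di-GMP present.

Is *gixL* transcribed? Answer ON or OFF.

MoO₄²⁻ is absent, so KepW is active.
c-di-GMP is present, so VorW is active.
With repressor KepW bound, *torV* is not transcribed.
So TorV is not produced.
Co²⁺ is present, so UlmF is inactive.
Required activator UlmF is absent, so *lomG* is not transcribed.
So LomG is not produced.
Rhamnulose is present, so SovR is inactive.
With no repressor bound, *gixL* is transcribed.

ON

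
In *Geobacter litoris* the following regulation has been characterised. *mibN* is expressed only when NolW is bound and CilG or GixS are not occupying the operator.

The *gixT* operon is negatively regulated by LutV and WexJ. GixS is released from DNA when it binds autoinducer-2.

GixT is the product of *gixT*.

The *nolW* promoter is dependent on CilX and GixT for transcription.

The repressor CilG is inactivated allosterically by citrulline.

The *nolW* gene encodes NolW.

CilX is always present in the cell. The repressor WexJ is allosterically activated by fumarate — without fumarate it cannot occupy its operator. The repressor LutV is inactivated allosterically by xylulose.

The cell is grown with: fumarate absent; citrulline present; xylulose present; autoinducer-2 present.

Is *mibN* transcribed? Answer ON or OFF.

CilX is produced constitutively and is active.
Xylulose is present, so LutV is inactive.
Fumarate is absent, so WexJ is inactive.
With no repressor bound, *gixT* is transcribed.
So GixT is produced and active.
No repressor is bound and CilX and GixT are active, so *nolW* is transcribed.
So NolW is produced and active.
Citrulline is present, so CilG is inactive.
Autoinducer-2 is present, so GixS is inactive.
No repressor is bound and NolW is active, so *mibN* is transcribed.

ON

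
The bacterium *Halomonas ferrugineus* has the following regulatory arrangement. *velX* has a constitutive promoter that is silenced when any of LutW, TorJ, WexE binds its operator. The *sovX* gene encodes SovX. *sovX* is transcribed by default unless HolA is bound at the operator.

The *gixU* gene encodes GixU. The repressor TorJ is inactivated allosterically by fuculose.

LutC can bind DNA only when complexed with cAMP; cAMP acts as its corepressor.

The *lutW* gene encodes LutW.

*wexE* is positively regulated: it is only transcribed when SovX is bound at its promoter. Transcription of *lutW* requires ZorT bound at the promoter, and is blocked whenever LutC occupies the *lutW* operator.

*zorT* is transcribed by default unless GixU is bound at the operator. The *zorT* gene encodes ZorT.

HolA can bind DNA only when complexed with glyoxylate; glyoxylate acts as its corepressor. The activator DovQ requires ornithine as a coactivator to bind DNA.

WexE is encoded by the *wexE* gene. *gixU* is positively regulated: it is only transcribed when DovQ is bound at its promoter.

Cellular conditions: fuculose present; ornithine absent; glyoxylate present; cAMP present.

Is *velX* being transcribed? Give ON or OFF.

Ornithine is absent, so DovQ is inactive.
Required activator DovQ is absent, so *gixU* is not transcribed.
So GixU is not produced.
With no repressor bound, *zorT* is transcribed.
So ZorT is produced and active.
cAMP is present, so LutC is active.
With repressor LutC bound, *lutW* is not transcribed.
So LutW is not produced.
Fuculose is present, so TorJ is inactive.
Glyoxylate is present, so HolA is active.
With repressor HolA bound, *sovX* is not transcribed.
So SovX is not produced.
Required activator SovX is absent, so *wexE* is not transcribed.
So WexE is not produced.
With no repressor bound, *velX* is transcribed.

ON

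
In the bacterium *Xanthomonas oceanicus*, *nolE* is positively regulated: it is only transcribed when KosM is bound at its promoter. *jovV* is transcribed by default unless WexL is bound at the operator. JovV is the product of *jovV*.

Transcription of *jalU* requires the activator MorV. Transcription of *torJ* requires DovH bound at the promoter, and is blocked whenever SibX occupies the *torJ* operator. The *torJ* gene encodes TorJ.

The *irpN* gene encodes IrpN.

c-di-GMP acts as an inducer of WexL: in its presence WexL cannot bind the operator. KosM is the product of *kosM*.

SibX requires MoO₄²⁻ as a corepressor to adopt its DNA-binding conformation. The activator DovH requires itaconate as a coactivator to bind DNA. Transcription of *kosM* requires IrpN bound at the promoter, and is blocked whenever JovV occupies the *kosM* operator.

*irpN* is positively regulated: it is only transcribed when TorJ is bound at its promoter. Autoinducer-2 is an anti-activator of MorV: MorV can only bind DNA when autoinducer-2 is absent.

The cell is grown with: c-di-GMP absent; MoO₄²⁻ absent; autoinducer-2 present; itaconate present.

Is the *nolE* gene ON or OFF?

MoO₄²⁻ is absent, so SibX is inactive.
Itaconate is present, so DovH is active.
No repressor is bound and DovH is active, so *torJ* is transcribed.
So TorJ is produced and active.
No repressor is bound and TorJ is active, so *irpN* is transcribed.
So IrpN is produced and active.
c-di-GMP is absent, so WexL is active.
With repressor WexL bound, *jovV* is not transcribed.
So JovV is not produced.
No repressor is bound and IrpN is active, so *kosM* is transcribed.
So KosM is produced and active.
No repressor is bound and KosM is active, so *nolE* is transcribed.

ON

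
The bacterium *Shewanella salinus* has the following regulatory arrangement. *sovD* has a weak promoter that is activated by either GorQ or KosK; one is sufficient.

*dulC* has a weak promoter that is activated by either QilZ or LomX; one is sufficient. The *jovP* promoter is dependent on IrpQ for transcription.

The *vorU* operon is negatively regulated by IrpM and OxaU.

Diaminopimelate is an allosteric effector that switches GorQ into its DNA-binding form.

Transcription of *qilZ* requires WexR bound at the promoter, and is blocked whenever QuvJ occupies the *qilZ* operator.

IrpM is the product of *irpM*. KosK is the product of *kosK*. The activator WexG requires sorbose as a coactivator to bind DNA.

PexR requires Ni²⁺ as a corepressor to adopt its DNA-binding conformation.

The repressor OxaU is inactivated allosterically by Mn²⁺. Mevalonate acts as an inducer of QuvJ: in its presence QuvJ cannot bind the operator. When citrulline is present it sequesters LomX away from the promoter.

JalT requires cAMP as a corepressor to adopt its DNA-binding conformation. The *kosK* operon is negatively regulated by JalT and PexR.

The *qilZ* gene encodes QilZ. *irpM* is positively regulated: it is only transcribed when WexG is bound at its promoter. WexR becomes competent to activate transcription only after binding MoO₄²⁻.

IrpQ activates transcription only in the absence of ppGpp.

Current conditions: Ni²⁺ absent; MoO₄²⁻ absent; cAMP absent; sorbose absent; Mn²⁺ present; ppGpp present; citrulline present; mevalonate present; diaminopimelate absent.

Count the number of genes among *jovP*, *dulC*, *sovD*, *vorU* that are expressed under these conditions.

ppGpp is present, so IrpQ is inactive.
Required activator IrpQ is absent, so *jovP* is not transcribed.
→ *jovP* is OFF.
Mevalonate is present, so QuvJ is inactive.
MoO₄²⁻ is absent, so WexR is inactive.
Required activator WexR is absent, so *qilZ* is not transcribed.
So QilZ is not produced.
Citrulline is present, so LomX is inactive.
No activator is available at the *dulC* promoter, so *dulC* is not transcribed.
→ *dulC* is OFF.
Diaminopimelate is absent, so GorQ is inactive.
cAMP is absent, so JalT is inactive.
Ni²⁺ is absent, so PexR is inactive.
With no repressor bound, *kosK* is transcribed.
So KosK is produced and active.
Activator KosK is present, so *sovD* is transcribed.
→ *sovD* is ON.
Sorbose is absent, so WexG is inactive.
Required activator WexG is absent, so *irpM* is not transcribed.
So IrpM is not produced.
Mn²⁺ is present, so OxaU is inactive.
With no repressor bound, *vorU* is transcribed.
→ *vorU* is ON.
2 of the 4 genes are transcribed.

2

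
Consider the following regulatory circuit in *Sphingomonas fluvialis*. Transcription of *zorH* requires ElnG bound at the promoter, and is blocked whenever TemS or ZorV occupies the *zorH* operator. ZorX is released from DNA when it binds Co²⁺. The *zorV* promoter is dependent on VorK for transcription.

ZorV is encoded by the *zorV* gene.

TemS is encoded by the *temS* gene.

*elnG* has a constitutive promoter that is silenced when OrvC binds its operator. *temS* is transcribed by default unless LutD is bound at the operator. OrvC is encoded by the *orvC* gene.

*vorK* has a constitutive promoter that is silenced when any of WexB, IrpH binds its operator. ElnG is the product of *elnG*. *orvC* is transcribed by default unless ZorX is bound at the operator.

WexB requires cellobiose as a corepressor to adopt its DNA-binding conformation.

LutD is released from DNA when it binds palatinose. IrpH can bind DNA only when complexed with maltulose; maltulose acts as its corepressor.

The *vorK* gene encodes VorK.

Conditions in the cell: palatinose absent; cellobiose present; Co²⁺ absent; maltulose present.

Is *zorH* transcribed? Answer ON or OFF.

Palatinose is absent, so LutD is active.
With repressor LutD bound, *temS* is not transcribed.
So TemS is not produced.
Co²⁺ is absent, so ZorX is active.
With repressor ZorX bound, *orvC* is not transcribed.
So OrvC is not produced.
With no repressor bound, *elnG* is transcribed.
So ElnG is produced and active.
Cellobiose is present, so WexB is active.
Maltulose is present, so IrpH is active.
With repressor WexB bound, *vorK* is not transcribed.
So VorK is not produced.
Required activator VorK is absent, so *zorV* is not transcribed.
So ZorV is not produced.
No repressor is bound and ElnG is active, so *zorH* is transcribed.

ON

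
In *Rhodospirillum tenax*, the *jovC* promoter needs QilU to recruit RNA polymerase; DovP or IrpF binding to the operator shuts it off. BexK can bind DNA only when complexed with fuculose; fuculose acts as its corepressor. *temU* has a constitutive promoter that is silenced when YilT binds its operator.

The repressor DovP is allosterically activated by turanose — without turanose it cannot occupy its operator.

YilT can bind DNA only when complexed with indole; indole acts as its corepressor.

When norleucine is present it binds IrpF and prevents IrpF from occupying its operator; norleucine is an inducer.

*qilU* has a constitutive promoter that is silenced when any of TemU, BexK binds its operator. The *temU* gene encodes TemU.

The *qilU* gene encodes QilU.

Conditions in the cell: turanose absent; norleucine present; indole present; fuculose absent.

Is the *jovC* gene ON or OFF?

ON

Turanose is absent, so DovP is inactive.
Indole is present, so YilT is active.
With repressor YilT bound, *temU* is not transcribed.
So TemU is not produced.
Fuculose is absent, so BexK is inactive.
With no repressor bound, *qilU* is transcribed.
So QilU is produced and active.
Norleucine is present, so IrpF is inactive.
No repressor is bound and QilU is active, so *jovC* is transcribed.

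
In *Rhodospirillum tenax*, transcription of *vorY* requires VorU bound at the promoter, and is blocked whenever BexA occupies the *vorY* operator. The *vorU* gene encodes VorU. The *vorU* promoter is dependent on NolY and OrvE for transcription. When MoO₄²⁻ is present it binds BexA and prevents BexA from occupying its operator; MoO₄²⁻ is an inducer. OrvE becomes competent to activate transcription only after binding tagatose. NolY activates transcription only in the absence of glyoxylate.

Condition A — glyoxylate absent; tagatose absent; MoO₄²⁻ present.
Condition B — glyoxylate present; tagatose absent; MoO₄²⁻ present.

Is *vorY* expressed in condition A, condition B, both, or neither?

Condition A:
Glyoxylate is absent, so NolY is active.
Tagatose is absent, so OrvE is inactive.
Required activator OrvE is absent, so *vorU* is not transcribed.
So VorU is not produced.
MoO₄²⁻ is present, so BexA is inactive.
Required activator VorU is absent, so *vorY* is not transcribed.
→ *vorY* is OFF in A.
Condition B:
Glyoxylate is present, so NolY is inactive.
Tagatose is absent, so OrvE is inactive.
Required activator NolY is absent, so *vorU* is not transcribed.
So VorU is not produced.
MoO₄²⁻ is present, so BexA is inactive.
Required activator VorU is absent, so *vorY* is not transcribed.
→ *vorY* is OFF in B.

neither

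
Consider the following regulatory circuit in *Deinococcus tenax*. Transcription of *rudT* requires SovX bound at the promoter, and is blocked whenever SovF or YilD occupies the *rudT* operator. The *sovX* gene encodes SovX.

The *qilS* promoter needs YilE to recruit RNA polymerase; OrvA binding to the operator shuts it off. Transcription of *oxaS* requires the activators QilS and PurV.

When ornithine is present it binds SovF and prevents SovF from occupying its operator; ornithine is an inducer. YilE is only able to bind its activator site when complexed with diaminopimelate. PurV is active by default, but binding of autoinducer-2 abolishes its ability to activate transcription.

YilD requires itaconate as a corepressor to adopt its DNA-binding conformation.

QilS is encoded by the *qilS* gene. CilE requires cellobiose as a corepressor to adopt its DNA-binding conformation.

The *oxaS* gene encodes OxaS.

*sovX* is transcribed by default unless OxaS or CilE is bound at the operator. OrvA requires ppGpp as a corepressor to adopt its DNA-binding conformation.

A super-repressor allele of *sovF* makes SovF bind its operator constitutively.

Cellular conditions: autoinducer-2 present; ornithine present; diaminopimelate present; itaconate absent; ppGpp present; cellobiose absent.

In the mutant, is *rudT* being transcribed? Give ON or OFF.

ppGpp is present, so OrvA is active.
Diaminopimelate is present, so YilE is active.
With repressor OrvA bound, *qilS* is not transcribed.
So QilS is not produced.
Autoinducer-2 is present, so PurV is inactive.
Required activator QilS is absent, so *oxaS* is not transcribed.
So OxaS is not produced.
Cellobiose is absent, so CilE is inactive.
With no repressor bound, *sovX* is transcribed.
So SovX is produced and active.
SovF is constitutively active in this strain.
Itaconate is absent, so YilD is inactive.
With repressor SovF bound, *rudT* is not transcribed.

OFF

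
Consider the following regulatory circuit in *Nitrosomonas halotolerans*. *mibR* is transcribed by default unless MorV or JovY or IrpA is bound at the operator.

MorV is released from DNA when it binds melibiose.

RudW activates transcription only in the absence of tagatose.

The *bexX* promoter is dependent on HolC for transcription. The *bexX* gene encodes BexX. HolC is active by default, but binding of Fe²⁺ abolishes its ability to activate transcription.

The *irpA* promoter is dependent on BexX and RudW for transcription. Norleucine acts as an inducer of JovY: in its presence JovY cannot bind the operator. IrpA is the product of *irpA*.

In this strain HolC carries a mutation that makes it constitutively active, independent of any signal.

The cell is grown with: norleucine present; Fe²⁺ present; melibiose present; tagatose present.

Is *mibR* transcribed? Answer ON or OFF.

Melibiose is present, so MorV is inactive.
Norleucine is present, so JovY is inactive.
HolC is constitutively active in this strain.
No repressor is bound and HolC is active, so *bexX* is transcribed.
So BexX is produced and active.
Tagatose is present, so RudW is inactive.
Required activator RudW is absent, so *irpA* is not transcribed.
So IrpA is not produced.
With no repressor bound, *mibR* is transcribed.

ON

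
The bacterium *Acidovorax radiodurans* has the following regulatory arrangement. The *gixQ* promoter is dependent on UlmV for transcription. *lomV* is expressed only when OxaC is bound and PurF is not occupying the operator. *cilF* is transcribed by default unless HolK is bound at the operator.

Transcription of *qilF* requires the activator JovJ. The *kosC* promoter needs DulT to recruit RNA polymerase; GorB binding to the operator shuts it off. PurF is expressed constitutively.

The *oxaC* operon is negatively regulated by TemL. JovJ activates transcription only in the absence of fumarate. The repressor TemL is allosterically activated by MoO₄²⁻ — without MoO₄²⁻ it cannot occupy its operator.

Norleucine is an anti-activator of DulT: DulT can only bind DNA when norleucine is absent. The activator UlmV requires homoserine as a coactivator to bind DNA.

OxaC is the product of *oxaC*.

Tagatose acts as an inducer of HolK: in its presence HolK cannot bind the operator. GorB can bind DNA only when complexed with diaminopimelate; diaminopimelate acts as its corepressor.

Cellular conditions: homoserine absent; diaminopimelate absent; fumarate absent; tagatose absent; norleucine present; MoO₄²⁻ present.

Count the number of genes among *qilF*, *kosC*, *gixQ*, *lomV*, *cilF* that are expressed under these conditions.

Fumarate is absent, so JovJ is active.
No repressor is bound and JovJ is active, so *qilF* is transcribed.
→ *qilF* is ON.
Norleucine is present, so DulT is inactive.
Diaminopimelate is absent, so GorB is inactive.
Required activator DulT is absent, so *kosC* is not transcribed.
→ *kosC* is OFF.
Homoserine is absent, so UlmV is inactive.
Required activator UlmV is absent, so *gixQ* is not transcribed.
→ *gixQ* is OFF.
MoO₄²⁻ is present, so TemL is active.
With repressor TemL bound, *oxaC* is not transcribed.
So OxaC is not produced.
PurF is produced constitutively and is active.
With repressor PurF bound, *lomV* is not transcribed.
→ *lomV* is OFF.
Tagatose is absent, so HolK is active.
With repressor HolK bound, *cilF* is not transcribed.
→ *cilF* is OFF.
1 of the 5 genes is transcribed.

1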